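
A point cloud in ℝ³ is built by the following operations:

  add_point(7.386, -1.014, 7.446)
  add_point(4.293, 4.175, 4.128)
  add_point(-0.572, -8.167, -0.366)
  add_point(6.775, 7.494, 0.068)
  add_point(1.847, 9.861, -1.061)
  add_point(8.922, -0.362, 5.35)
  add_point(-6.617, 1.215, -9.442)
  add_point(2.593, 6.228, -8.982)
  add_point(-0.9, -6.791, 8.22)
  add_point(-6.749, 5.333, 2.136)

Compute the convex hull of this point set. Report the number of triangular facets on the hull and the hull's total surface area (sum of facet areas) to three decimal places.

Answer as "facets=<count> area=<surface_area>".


facets=16 area=750.229

Points on the hull: [0, 1, 2, 3, 4, 5, 6, 7, 8, 9] (10 of 10).

Area of each hull facet:
  f1: (p4, p6, p9) → 62.0869
  f2: (p8, p2, p5) → 51.7122
  f3: (p8, p6, p9) → 90.2311
  f4: (p8, p6, p2) → 54.0742
  f5: (p1, p4, p9) → 39.9089
  f6: (p7, p4, p6) → 45.2848
  f7: (p7, p2, p5) → 105.9165
  f8: (p7, p6, p2) → 75.2217
  f9: (p0, p8, p5) → 10.1050
  f10: (p0, p8, p9) → 73.6629
  f11: (p0, p1, p9) → 31.0495
  f12: (p3, p7, p5) → 42.7865
  f13: (p3, p7, p4) → 24.3554
  f14: (p3, p1, p4) → 16.1932
  f15: (p3, p0, p5) → 11.2919
  f16: (p3, p0, p1) → 16.3487
Σ area = 750.229

Euler characteristic 10−24+16 = 2 ✓


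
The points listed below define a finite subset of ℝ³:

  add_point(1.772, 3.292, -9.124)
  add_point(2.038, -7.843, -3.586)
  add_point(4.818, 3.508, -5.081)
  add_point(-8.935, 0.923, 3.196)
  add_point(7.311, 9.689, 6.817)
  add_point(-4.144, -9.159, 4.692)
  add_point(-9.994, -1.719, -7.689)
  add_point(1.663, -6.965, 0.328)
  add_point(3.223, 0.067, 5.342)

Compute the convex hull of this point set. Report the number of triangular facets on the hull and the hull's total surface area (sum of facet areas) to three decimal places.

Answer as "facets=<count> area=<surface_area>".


facets=14 area=765.010

Hull vertices (9/9): indices [0, 1, 2, 3, 4, 5, 6, 7, 8].

Per-facet area ½‖(b−a)×(c−a)‖:
  f1: (p0, p4, p6) → 110.0151
  f2: (p3, p4, p6) → 98.0205
  f3: (p3, p5, p6) → 63.3008
  f4: (p3, p5, p4) → 105.9011
  f5: (p1, p5, p6) → 71.6780
  f6: (p1, p0, p6) → 74.0779
  f7: (p7, p1, p4) → 32.6587
  f8: (p7, p1, p5) → 12.5913
  f9: (p2, p0, p4) → 19.5038
  f10: (p2, p1, p4) → 74.6643
  f11: (p2, p1, p0) → 29.7470
  f12: (p8, p5, p4) → 17.4763
  f13: (p8, p7, p4) → 22.1027
  f14: (p8, p7, p5) → 33.2721
Σ area = 765.010

Check V−E+F: 9 − 21 + 14 = 2.


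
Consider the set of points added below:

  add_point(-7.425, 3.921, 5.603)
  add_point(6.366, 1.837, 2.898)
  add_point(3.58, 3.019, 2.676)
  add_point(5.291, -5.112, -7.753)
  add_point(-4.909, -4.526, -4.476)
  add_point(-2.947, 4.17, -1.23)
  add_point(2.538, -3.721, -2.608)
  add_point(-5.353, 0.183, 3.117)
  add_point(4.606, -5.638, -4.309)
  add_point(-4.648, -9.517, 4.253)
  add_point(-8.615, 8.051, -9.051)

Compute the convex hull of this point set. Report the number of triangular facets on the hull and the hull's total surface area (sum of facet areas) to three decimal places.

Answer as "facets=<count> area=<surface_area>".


facets=12 area=694.672

Extreme-point indices: [0, 1, 2, 3, 4, 8, 9, 10] — 8 of 11 on the boundary.

Facet areas (half cross-product norm):
  f1: (p0, p9, p10) → 103.4582
  f2: (p0, p9, p1) → 91.4894
  f3: (p3, p1, p10) → 118.3904
  f4: (p2, p1, p10) → 16.2820
  f5: (p2, p0, p10) → 86.2445
  f6: (p2, p0, p1) → 7.6787
  f7: (p4, p9, p10) → 46.8043
  f8: (p4, p3, p10) → 72.9556
  f9: (p4, p3, p9) → 52.7198
  f10: (p8, p9, p1) → 68.9716
  f11: (p8, p3, p1) → 15.8970
  f12: (p8, p3, p9) → 13.7805
Σ area = 694.672

Euler characteristic 8−18+12 = 2 ✓


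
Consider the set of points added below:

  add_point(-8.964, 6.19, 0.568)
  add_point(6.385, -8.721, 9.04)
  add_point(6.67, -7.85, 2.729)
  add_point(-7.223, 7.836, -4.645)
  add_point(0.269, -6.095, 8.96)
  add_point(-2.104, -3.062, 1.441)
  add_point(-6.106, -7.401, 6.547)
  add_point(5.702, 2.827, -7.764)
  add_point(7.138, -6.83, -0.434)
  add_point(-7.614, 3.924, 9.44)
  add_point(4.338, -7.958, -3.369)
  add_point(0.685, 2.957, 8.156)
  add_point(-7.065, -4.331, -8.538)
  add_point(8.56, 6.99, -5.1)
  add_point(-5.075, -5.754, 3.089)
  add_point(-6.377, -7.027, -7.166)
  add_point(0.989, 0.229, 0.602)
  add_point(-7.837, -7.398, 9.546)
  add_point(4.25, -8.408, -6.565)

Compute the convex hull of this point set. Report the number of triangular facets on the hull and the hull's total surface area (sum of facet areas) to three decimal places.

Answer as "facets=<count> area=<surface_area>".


13 of the 19 inputs are extreme points: [0, 1, 2, 3, 7, 8, 9, 11, 12, 13, 15, 17, 18].

Area of each hull facet:
  f1: (p17, p12, p0) → 110.1672
  f2: (p11, p1, p13) → 103.5577
  f3: (p3, p12, p0) → 36.6473
  f4: (p18, p17, p1) → 111.9944
  f5: (p9, p17, p0) → 50.7336
  f6: (p9, p11, p13) → 54.7537
  f7: (p9, p17, p1) → 80.7146
  f8: (p9, p11, p1) → 46.9591
  f9: (p9, p3, p0) → 11.7403
  f10: (p9, p3, p13) → 115.5212
  f11: (p7, p3, p13) → 40.3723
  f12: (p7, p3, p12) → 82.6207
  f13: (p7, p18, p13) → 22.0913
  f14: (p7, p18, p12) → 67.5818
  f15: (p8, p1, p13) → 61.3778
  f16: (p8, p18, p13) → 50.9722
  f17: (p15, p17, p12) → 23.3679
  f18: (p15, p18, p12) → 15.5570
  f19: (p15, p18, p17) → 90.0161
  f20: (p2, p18, p1) → 10.7229
  f21: (p2, p8, p1) → 2.1085
  f22: (p2, p8, p18) → 8.2978
Σ area = 1197.875

Euler: V−E+F = 13−33+22 = 2.

facets=22 area=1197.875


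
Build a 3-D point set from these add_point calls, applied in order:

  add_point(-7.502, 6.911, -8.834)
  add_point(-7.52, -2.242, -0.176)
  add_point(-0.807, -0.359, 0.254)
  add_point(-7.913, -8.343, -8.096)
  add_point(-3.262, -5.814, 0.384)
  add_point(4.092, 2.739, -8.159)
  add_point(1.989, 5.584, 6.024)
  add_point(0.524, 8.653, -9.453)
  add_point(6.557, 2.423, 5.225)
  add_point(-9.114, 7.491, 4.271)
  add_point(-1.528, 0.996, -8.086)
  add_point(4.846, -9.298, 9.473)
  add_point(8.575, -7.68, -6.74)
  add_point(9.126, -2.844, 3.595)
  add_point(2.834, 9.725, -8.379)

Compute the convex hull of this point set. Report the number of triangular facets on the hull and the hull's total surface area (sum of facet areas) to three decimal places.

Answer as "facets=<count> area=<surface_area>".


Hull vertices (11/15): indices [0, 1, 3, 6, 7, 8, 9, 11, 12, 13, 14].

Area of each hull facet:
  f1: (p6, p14, p9) → 84.7383
  f2: (p6, p11, p9) → 82.1894
  f3: (p0, p14, p9) → 70.7076
  f4: (p0, p3, p9) → 100.9540
  f5: (p1, p11, p9) → 90.2157
  f6: (p1, p3, p9) → 26.8588
  f7: (p1, p3, p11) → 83.8893
  f8: (p12, p14, p13) → 100.1009
  f9: (p12, p11, p13) → 53.8443
  f10: (p12, p3, p11) → 136.8780
  f11: (p8, p14, p13) → 46.5416
  f12: (p8, p6, p14) → 42.1050
  f13: (p8, p11, p13) → 28.7974
  f14: (p8, p6, p11) → 32.8633
  f15: (p7, p0, p14) → 5.6656
  f16: (p7, p0, p3) → 61.0586
  f17: (p7, p12, p14) → 25.3629
  f18: (p7, p12, p3) → 138.8722
Σ area = 1211.643

Euler: V−E+F = 11−27+18 = 2.

facets=18 area=1211.643


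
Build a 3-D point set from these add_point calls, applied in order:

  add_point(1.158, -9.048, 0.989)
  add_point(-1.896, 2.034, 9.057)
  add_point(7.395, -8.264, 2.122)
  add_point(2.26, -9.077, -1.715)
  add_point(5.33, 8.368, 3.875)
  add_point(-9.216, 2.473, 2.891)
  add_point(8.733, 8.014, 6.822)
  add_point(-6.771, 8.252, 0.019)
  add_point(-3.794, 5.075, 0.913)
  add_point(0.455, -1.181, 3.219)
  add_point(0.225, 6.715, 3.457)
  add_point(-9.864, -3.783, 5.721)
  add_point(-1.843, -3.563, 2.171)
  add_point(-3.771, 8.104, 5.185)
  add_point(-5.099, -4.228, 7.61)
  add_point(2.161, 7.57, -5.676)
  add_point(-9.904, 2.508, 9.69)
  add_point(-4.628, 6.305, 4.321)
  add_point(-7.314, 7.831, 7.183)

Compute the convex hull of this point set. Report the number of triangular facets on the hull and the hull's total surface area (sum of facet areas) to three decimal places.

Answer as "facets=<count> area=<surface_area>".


Hull vertices (14/19): indices [0, 1, 2, 3, 4, 5, 6, 7, 11, 13, 14, 15, 16, 18].

Area of each hull facet:
  f1: (p18, p6, p16) → 46.8021
  f2: (p2, p15, p6) → 114.0861
  f3: (p2, p15, p3) → 55.2746
  f4: (p5, p15, p3) → 115.2791
  f5: (p7, p5, p15) → 32.3760
  f6: (p7, p18, p16) → 20.4553
  f7: (p7, p5, p16) → 21.1115
  f8: (p1, p6, p16) → 27.1542
  f9: (p1, p2, p6) → 92.4565
  f10: (p14, p1, p16) → 26.7643
  f11: (p14, p1, p2) → 50.9807
  f12: (p4, p18, p6) → 24.4642
  f13: (p4, p15, p6) → 12.0842
  f14: (p4, p7, p15) → 51.8961
  f15: (p0, p2, p3) → 9.1316
  f16: (p0, p14, p2) → 29.8491
  f17: (p13, p7, p18) → 12.1799
  f18: (p13, p4, p18) → 6.8159
  f19: (p13, p4, p7) → 25.5020
  f20: (p11, p0, p14) → 24.6648
  f21: (p11, p5, p16) → 21.4615
  f22: (p11, p14, p16) → 19.0026
  f23: (p11, p5, p3) → 52.2908
  f24: (p11, p0, p3) → 14.4348
Σ area = 906.518

Check V−E+F: 14 − 36 + 24 = 2.

facets=24 area=906.518


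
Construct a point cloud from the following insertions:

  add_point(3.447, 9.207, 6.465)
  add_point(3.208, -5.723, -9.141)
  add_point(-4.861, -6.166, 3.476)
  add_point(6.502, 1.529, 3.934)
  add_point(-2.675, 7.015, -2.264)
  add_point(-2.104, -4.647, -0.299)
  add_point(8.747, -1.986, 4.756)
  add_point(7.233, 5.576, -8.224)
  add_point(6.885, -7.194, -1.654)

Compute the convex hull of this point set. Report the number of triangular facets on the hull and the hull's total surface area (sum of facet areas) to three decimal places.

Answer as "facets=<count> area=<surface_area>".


Extreme-point indices: [0, 1, 2, 4, 6, 7, 8] — 7 of 9 on the boundary.

Area of each hull facet:
  f1: (p0, p6, p2) → 88.5906
  f2: (p4, p0, p2) → 79.0457
  f3: (p4, p1, p2) → 97.8210
  f4: (p8, p6, p2) → 53.8136
  f5: (p8, p1, p2) → 54.3643
  f6: (p7, p4, p0) → 63.3538
  f7: (p7, p4, p1) → 69.4913
  f8: (p7, p0, p6) → 87.5505
  f9: (p7, p8, p6) → 59.5073
  f10: (p7, p8, p1) → 50.8819
Σ area = 704.420

Euler: V−E+F = 7−15+10 = 2.

facets=10 area=704.420


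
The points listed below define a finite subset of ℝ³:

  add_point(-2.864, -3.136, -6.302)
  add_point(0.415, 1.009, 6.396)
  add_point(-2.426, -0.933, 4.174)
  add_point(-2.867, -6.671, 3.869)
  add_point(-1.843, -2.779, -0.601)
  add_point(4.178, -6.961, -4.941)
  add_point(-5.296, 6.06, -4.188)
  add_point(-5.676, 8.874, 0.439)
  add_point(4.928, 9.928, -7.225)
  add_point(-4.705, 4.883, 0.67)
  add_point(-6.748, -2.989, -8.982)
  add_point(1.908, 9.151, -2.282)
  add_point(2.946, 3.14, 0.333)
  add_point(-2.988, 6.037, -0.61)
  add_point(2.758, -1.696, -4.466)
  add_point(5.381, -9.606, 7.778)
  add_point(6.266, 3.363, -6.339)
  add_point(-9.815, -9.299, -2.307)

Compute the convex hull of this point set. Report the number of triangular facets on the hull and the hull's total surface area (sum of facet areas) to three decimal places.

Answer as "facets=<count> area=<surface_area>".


facets=20 area=916.422

12 of the 18 inputs are extreme points: [1, 2, 3, 5, 6, 7, 8, 10, 11, 15, 16, 17].

Facet areas (half cross-product norm):
  f1: (p8, p15, p16) → 43.3444
  f2: (p5, p15, p17) → 93.4320
  f3: (p5, p15, p16) → 65.9631
  f4: (p2, p7, p17) → 68.8508
  f5: (p6, p7, p8) → 30.5931
  f6: (p1, p8, p15) → 88.6726
  f7: (p1, p2, p7) → 22.4882
  f8: (p10, p8, p16) → 48.5178
  f9: (p10, p5, p16) → 64.2922
  f10: (p10, p5, p17) → 58.8699
  f11: (p10, p6, p8) → 55.9556
  f12: (p10, p7, p17) → 73.1364
  f13: (p10, p6, p7) → 15.2884
  f14: (p3, p15, p17) → 28.0256
  f15: (p3, p2, p17) → 25.9731
  f16: (p3, p1, p15) → 41.2053
  f17: (p3, p1, p2) → 9.8282
  f18: (p11, p7, p8) → 14.8566
  f19: (p11, p1, p8) → 22.5047
  f20: (p11, p1, p7) → 44.6244
Σ area = 916.422

Euler characteristic 12−30+20 = 2 ✓


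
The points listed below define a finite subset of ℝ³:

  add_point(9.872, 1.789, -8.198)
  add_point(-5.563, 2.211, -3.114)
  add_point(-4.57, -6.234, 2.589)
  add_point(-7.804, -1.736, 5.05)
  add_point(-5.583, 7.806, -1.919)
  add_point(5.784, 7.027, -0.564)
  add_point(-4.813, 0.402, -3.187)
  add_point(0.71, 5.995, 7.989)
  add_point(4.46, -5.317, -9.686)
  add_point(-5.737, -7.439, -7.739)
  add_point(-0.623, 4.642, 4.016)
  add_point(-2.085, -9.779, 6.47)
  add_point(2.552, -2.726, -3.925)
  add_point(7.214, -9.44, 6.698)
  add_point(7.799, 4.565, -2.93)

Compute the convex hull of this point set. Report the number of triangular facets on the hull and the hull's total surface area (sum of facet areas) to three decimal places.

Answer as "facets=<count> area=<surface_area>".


10 of the 15 inputs are extreme points: [0, 3, 4, 5, 7, 8, 9, 11, 13, 14].

Area of each hull facet:
  f1: (p7, p11, p3) → 58.9915
  f2: (p9, p11, p3) → 67.7409
  f3: (p13, p7, p11) → 73.1951
  f4: (p13, p9, p11) → 66.7015
  f5: (p8, p13, p0) → 77.3427
  f6: (p8, p13, p9) → 90.4711
  f7: (p5, p13, p7) → 82.7954
  f8: (p4, p8, p0) → 78.7286
  f9: (p4, p8, p9) → 85.7155
  f10: (p4, p5, p0) → 54.4706
  f11: (p4, p9, p3) → 82.7901
  f12: (p4, p5, p7) → 52.7018
  f13: (p4, p7, p3) → 61.5504
  f14: (p14, p13, p0) → 53.2119
  f15: (p14, p5, p0) → 4.2962
  f16: (p14, p5, p13) → 33.2983
Σ area = 1024.002

Euler characteristic 10−24+16 = 2 ✓

facets=16 area=1024.002


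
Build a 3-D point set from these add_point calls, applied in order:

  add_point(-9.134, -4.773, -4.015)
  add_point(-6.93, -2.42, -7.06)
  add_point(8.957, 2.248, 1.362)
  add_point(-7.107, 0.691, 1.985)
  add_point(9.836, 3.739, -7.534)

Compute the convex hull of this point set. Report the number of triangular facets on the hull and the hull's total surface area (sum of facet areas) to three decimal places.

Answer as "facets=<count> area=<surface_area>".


facets=6 area=361.194

5 of the 5 inputs are extreme points: [0, 1, 2, 3, 4].

Triangle areas on the boundary:
  f1: (p1, p4, p0) → 29.5020
  f2: (p1, p3, p0) → 18.5407
  f3: (p1, p3, p4) → 85.2601
  f4: (p2, p4, p0) → 90.6147
  f5: (p2, p3, p0) → 64.9182
  f6: (p2, p3, p4) → 72.3579
Σ area = 361.194

Euler: V−E+F = 5−9+6 = 2.


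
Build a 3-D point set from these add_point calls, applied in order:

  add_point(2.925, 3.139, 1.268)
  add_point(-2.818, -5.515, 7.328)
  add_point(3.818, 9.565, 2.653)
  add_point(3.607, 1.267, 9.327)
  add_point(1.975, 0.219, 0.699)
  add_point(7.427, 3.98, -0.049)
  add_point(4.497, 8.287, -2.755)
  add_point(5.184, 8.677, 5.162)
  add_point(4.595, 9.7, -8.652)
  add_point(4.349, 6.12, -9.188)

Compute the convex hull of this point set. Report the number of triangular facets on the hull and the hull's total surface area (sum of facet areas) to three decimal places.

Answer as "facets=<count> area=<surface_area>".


facets=12 area=403.260

8 of the 10 inputs are extreme points: [1, 2, 3, 4, 5, 7, 8, 9].

Area of each hull facet:
  f1: (p3, p5, p1) → 48.5842
  f2: (p2, p8, p1) → 92.2791
  f3: (p9, p8, p1) → 34.8372
  f4: (p9, p8, p5) → 17.8919
  f5: (p7, p3, p1) → 32.0606
  f6: (p7, p2, p1) → 24.3265
  f7: (p7, p3, p5) → 31.4766
  f8: (p7, p8, p5) → 39.0195
  f9: (p7, p2, p8) → 9.9667
  f10: (p4, p5, p1) → 20.3789
  f11: (p4, p9, p1) → 19.5313
  f12: (p4, p9, p5) → 32.9073
Σ area = 403.260

Check V−E+F: 8 − 18 + 12 = 2.


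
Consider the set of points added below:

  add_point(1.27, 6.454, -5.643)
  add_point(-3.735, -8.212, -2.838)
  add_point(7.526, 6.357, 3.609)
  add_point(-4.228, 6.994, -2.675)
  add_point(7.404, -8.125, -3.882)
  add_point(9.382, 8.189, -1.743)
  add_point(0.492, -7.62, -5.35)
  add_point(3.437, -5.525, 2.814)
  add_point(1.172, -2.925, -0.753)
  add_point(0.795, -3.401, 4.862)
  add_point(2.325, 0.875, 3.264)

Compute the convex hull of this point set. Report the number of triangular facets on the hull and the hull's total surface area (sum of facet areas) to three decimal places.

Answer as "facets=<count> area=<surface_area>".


facets=14 area=598.311

Points on the hull: [0, 1, 2, 3, 4, 5, 6, 7, 9] (9 of 11).

Facet areas (half cross-product norm):
  f1: (p9, p1, p3) → 68.2349
  f2: (p2, p5, p3) → 39.1868
  f3: (p2, p9, p3) → 72.5805
  f4: (p0, p5, p3) → 23.8483
  f5: (p7, p9, p1) → 18.8309
  f6: (p7, p2, p9) → 23.6048
  f7: (p4, p0, p5) → 71.2383
  f8: (p4, p7, p1) → 38.1846
  f9: (p4, p2, p5) → 48.0768
  f10: (p4, p7, p2) → 50.6824
  f11: (p6, p4, p1) → 12.1900
  f12: (p6, p4, p0) → 49.9267
  f13: (p6, p1, p3) → 37.5357
  f14: (p6, p0, p3) → 44.1907
Σ area = 598.311

Euler: V−E+F = 9−21+14 = 2.


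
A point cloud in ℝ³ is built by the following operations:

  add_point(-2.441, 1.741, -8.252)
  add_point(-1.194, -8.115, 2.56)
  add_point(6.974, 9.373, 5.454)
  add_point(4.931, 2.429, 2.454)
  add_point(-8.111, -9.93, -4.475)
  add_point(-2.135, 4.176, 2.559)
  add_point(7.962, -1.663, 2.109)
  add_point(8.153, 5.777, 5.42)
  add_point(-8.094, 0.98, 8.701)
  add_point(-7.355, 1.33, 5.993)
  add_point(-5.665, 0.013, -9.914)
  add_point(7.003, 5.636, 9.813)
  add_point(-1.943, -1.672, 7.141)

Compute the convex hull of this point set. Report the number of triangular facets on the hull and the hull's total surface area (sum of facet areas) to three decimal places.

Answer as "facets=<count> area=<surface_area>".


facets=20 area=826.865

Extreme-point indices: [0, 1, 2, 4, 5, 6, 7, 8, 9, 10, 11, 12] — 12 of 13 on the boundary.

Area of each hull facet:
  f1: (p8, p10, p4) → 97.4427
  f2: (p6, p10, p4) → 102.9541
  f3: (p6, p11, p7) → 17.2722
  f4: (p0, p6, p10) → 20.3282
  f5: (p1, p8, p4) → 64.7427
  f6: (p1, p6, p4) → 43.2446
  f7: (p1, p6, p11) → 57.1293
  f8: (p9, p8, p10) → 5.8611
  f9: (p9, p5, p10) → 46.3158
  f10: (p2, p8, p11) → 45.0624
  f11: (p2, p11, p7) → 8.5824
  f12: (p2, p9, p8) → 22.0340
  f13: (p2, p9, p5) → 26.6184
  f14: (p2, p6, p7) → 7.7549
  f15: (p2, p0, p6) → 86.9714
  f16: (p2, p5, p10) → 58.8619
  f17: (p2, p0, p10) → 15.8512
  f18: (p12, p8, p11) → 37.6121
  f19: (p12, p1, p11) → 39.0359
  f20: (p12, p1, p8) → 23.1895
Σ area = 826.865

Check V−E+F: 12 − 30 + 20 = 2.


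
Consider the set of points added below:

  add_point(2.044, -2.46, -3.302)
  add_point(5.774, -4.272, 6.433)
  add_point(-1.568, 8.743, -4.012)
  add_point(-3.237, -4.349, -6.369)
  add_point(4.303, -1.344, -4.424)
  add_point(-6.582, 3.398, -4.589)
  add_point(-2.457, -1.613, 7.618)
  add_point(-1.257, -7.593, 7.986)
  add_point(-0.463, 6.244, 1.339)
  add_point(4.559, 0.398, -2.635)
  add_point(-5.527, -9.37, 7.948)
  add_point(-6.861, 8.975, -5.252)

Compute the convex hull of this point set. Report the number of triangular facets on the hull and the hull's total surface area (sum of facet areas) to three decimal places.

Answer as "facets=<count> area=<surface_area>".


facets=18 area=627.031

Extreme-point indices: [1, 2, 3, 4, 5, 6, 7, 8, 9, 10, 11] — 11 of 12 on the boundary.

Per-facet area ½‖(b−a)×(c−a)‖:
  f1: (p3, p10, p1) → 88.5625
  f2: (p4, p3, p11) → 57.3318
  f3: (p4, p3, p1) → 45.8576
  f4: (p6, p10, p11) → 62.0558
  f5: (p5, p10, p11) → 30.7806
  f6: (p5, p3, p11) → 11.2507
  f7: (p5, p3, p10) → 66.0998
  f8: (p9, p4, p1) → 12.1888
  f9: (p8, p6, p11) → 42.2683
  f10: (p8, p6, p1) → 44.7353
  f11: (p8, p9, p1) → 44.5155
  f12: (p7, p10, p1) → 3.8328
  f13: (p7, p6, p1) → 23.4716
  f14: (p7, p6, p10) → 13.8615
  f15: (p2, p8, p11) → 14.9845
  f16: (p2, p8, p9) → 26.0434
  f17: (p2, p4, p11) → 27.1814
  f18: (p2, p9, p4) → 12.0092
Σ area = 627.031

Euler characteristic 11−27+18 = 2 ✓


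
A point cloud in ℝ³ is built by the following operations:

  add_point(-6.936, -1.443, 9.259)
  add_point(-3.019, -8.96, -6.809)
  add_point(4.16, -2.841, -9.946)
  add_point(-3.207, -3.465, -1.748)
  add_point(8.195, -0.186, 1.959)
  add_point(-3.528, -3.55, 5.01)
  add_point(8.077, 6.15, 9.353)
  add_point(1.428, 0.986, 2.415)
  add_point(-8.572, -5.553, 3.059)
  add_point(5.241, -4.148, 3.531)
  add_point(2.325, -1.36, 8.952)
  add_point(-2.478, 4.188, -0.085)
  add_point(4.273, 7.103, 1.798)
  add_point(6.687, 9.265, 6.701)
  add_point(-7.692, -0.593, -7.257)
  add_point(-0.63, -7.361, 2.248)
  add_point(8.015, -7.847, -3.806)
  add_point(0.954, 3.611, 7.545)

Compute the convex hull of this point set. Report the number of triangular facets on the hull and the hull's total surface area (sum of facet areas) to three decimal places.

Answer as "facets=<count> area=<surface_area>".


14 of the 18 inputs are extreme points: [0, 1, 2, 4, 6, 8, 9, 10, 11, 12, 13, 14, 15, 16].

Area of each hull facet:
  f1: (p2, p13, p4) → 57.3060
  f2: (p12, p2, p13) → 21.6973
  f3: (p12, p14, p2) → 91.3902
  f4: (p12, p11, p13) → 15.6283
  f5: (p12, p11, p14) → 21.9279
  f6: (p0, p11, p13) → 73.4951
  f7: (p0, p14, p8) → 38.3080
  f8: (p0, p11, p14) → 58.7603
  f9: (p6, p13, p4) → 21.0371
  f10: (p6, p0, p13) → 36.3240
  f11: (p6, p0, p10) → 34.6646
  f12: (p15, p0, p8) → 31.1705
  f13: (p15, p0, p10) → 41.9383
  f14: (p1, p15, p8) → 38.6442
  f15: (p1, p14, p8) → 50.9074
  f16: (p1, p14, p2) → 46.7247
  f17: (p16, p6, p4) → 10.1609
  f18: (p16, p1, p15) → 47.0557
  f19: (p16, p2, p4) → 42.2279
  f20: (p16, p1, p2) → 42.3583
  f21: (p9, p15, p10) → 23.0166
  f22: (p9, p16, p15) → 29.4425
  f23: (p9, p6, p10) → 31.8330
  f24: (p9, p16, p6) → 38.1103
Σ area = 944.129

Euler characteristic 14−36+24 = 2 ✓

facets=24 area=944.129


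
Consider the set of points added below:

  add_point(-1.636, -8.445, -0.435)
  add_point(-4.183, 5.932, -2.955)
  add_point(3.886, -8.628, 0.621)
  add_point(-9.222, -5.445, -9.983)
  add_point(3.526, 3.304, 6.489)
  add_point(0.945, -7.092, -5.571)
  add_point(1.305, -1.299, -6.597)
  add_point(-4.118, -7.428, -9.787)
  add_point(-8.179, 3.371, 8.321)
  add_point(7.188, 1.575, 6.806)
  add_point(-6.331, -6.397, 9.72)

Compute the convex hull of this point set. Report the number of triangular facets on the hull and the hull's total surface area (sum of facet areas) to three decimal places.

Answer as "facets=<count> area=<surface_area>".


facets=18 area=847.357

Hull vertices (11/11): indices [0, 1, 2, 3, 4, 5, 6, 7, 8, 9, 10].

Area of each hull facet:
  f1: (p6, p1, p3) → 57.2368
  f2: (p6, p1, p9) → 70.5256
  f3: (p8, p1, p3) → 86.1222
  f4: (p8, p10, p3) → 97.8243
  f5: (p8, p10, p9) → 74.8935
  f6: (p2, p10, p9) → 82.7605
  f7: (p2, p6, p9) → 64.7509
  f8: (p4, p1, p9) → 17.9362
  f9: (p4, p8, p9) → 11.3846
  f10: (p4, p8, p1) → 64.1984
  f11: (p0, p10, p3) → 65.8688
  f12: (p0, p2, p10) → 31.0262
  f13: (p7, p6, p3) → 22.6678
  f14: (p7, p0, p3) → 25.3418
  f15: (p7, p0, p2) → 24.6479
  f16: (p5, p2, p6) → 19.4489
  f17: (p5, p7, p6) → 19.4401
  f18: (p5, p7, p2) → 11.2824
Σ area = 847.357

Euler: V−E+F = 11−27+18 = 2.


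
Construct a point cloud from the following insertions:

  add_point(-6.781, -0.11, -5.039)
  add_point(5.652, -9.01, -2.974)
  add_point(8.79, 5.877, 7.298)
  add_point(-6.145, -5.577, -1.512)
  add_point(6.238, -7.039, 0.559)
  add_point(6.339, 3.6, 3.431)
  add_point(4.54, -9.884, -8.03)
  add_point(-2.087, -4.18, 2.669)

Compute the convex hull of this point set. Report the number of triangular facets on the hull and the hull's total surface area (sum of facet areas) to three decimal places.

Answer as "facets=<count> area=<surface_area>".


facets=12 area=488.626

Points on the hull: [0, 1, 2, 3, 4, 5, 6, 7] (8 of 8).

Facet areas (half cross-product norm):
  f1: (p1, p6, p2) → 33.9301
  f2: (p7, p2, p0) → 73.3331
  f3: (p5, p2, p0) → 18.4035
  f4: (p5, p6, p0) → 114.4333
  f5: (p5, p6, p2) → 22.1547
  f6: (p4, p1, p2) → 16.4212
  f7: (p4, p7, p2) → 65.2466
  f8: (p4, p7, p1) → 18.0394
  f9: (p3, p6, p0) → 43.1068
  f10: (p3, p7, p0) → 18.9749
  f11: (p3, p1, p6) → 32.4512
  f12: (p3, p7, p1) → 32.1312
Σ area = 488.626

Check V−E+F: 8 − 18 + 12 = 2.


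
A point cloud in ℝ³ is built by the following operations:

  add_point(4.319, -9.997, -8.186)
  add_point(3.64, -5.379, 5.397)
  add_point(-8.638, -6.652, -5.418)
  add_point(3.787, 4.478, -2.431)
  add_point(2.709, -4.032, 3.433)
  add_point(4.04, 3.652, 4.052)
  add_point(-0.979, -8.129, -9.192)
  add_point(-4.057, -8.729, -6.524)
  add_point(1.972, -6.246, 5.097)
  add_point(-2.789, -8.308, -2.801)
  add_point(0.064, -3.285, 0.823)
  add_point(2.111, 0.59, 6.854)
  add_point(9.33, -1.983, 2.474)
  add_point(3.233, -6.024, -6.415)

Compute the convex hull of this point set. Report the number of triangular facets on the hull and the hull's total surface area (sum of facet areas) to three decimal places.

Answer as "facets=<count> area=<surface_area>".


facets=18 area=567.498

Points on the hull: [0, 1, 2, 3, 5, 6, 7, 8, 9, 11, 12] (11 of 14).

Triangle areas on the boundary:
  f1: (p0, p3, p12) → 68.5426
  f2: (p6, p3, p2) → 65.2173
  f3: (p6, p0, p3) → 42.8164
  f4: (p5, p3, p12) → 25.7092
  f5: (p5, p11, p12) → 18.0044
  f6: (p5, p3, p2) → 55.0159
  f7: (p5, p11, p2) → 40.6239
  f8: (p7, p6, p2) → 7.0680
  f9: (p7, p6, p0) → 9.9477
  f10: (p8, p11, p2) → 51.5081
  f11: (p1, p11, p12) → 22.6349
  f12: (p1, p8, p11) → 5.8289
  f13: (p1, p0, p12) → 50.1067
  f14: (p1, p8, p0) → 13.2222
  f15: (p9, p7, p0) → 16.9620
  f16: (p9, p8, p0) → 42.4490
  f17: (p9, p7, p2) → 10.1772
  f18: (p9, p8, p2) → 21.6636
Σ area = 567.498

Check V−E+F: 11 − 27 + 18 = 2.


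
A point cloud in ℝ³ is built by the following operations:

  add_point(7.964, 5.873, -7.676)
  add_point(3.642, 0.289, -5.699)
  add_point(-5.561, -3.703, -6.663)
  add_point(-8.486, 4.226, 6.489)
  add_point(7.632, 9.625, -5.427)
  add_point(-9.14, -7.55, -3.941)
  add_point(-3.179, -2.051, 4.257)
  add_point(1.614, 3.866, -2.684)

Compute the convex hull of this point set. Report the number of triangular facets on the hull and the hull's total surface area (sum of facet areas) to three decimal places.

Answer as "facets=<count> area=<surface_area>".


facets=10 area=529.577

Extreme-point indices: [0, 1, 2, 3, 4, 5, 6] — 7 of 8 on the boundary.

Per-facet area ½‖(b−a)×(c−a)‖:
  f1: (p6, p3, p5) → 47.9548
  f2: (p6, p4, p0) → 39.8057
  f3: (p6, p4, p3) → 79.2785
  f4: (p2, p4, p0) → 33.3720
  f5: (p2, p3, p5) → 45.5791
  f6: (p2, p4, p3) → 140.8725
  f7: (p1, p6, p5) → 69.4752
  f8: (p1, p6, p0) → 32.6084
  f9: (p1, p2, p5) → 19.1744
  f10: (p1, p2, p0) → 21.4564
Σ area = 529.577

Euler: V−E+F = 7−15+10 = 2.


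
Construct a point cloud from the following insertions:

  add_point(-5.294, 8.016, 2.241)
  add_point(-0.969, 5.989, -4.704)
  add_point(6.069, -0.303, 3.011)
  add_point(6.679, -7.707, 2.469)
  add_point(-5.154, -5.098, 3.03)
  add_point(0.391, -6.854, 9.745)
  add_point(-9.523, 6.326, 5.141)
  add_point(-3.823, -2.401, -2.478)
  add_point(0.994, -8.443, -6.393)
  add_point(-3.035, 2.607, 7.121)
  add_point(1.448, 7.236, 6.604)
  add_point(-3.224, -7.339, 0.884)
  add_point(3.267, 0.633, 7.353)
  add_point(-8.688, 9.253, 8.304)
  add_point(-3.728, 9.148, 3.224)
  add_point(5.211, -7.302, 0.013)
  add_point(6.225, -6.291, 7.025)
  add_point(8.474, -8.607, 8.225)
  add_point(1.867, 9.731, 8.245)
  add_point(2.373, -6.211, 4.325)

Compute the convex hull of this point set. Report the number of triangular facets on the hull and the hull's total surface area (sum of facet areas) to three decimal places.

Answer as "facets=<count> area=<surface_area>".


Hull vertices (15/20): indices [0, 1, 2, 3, 4, 5, 6, 7, 8, 11, 13, 14, 15, 17, 18].

Facet areas (half cross-product norm):
  f1: (p5, p18, p17) → 69.9003
  f2: (p14, p1, p18) → 31.1712
  f3: (p2, p1, p8) → 76.7591
  f4: (p2, p18, p17) → 51.1853
  f5: (p2, p1, p18) → 68.7825
  f6: (p13, p5, p6) → 36.7491
  f7: (p13, p5, p18) → 87.5294
  f8: (p13, p14, p18) → 26.7478
  f9: (p4, p5, p6) → 53.0363
  f10: (p11, p8, p17) → 58.8105
  f11: (p11, p5, p17) → 39.5960
  f12: (p11, p4, p5) → 16.2306
  f13: (p3, p8, p17) → 10.8782
  f14: (p3, p2, p17) → 22.5860
  f15: (p0, p14, p1) → 9.0611
  f16: (p0, p13, p14) → 7.5816
  f17: (p0, p1, p6) → 14.5405
  f18: (p0, p13, p6) → 11.8451
  f19: (p7, p4, p6) → 38.3680
  f20: (p7, p1, p6) → 55.4951
  f21: (p7, p1, p8) → 36.9732
  f22: (p7, p11, p8) → 24.0946
  f23: (p7, p11, p4) → 10.6797
  f24: (p15, p2, p8) → 25.3996
  f25: (p15, p3, p8) → 3.2201
  f26: (p15, p3, p2) → 10.6863
Σ area = 897.907

Euler characteristic 15−39+26 = 2 ✓

facets=26 area=897.907


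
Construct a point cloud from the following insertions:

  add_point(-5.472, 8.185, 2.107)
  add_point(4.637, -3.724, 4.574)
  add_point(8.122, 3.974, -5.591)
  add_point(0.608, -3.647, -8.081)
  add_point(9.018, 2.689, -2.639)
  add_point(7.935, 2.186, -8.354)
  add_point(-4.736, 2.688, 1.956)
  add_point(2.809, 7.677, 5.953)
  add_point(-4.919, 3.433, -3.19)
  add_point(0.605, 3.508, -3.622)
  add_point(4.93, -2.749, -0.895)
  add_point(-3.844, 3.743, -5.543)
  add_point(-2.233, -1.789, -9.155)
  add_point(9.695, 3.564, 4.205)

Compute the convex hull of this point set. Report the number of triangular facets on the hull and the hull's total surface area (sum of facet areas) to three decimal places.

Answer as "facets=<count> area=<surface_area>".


facets=22 area=606.717

Extreme-point indices: [0, 1, 2, 3, 4, 5, 6, 7, 8, 10, 11, 12, 13] — 13 of 14 on the boundary.

Triangle areas on the boundary:
  f1: (p7, p1, p13) → 36.3399
  f2: (p6, p1, p12) → 70.3710
  f3: (p6, p7, p0) → 25.0255
  f4: (p6, p7, p1) → 52.1112
  f5: (p11, p5, p12) → 36.9772
  f6: (p4, p1, p13) → 30.5622
  f7: (p3, p1, p12) → 20.0123
  f8: (p3, p5, p12) → 15.9611
  f9: (p8, p6, p12) → 17.3510
  f10: (p8, p11, p12) → 7.7686
  f11: (p8, p6, p0) → 14.3294
  f12: (p8, p11, p0) → 7.2736
  f13: (p2, p4, p5) → 4.6108
  f14: (p2, p7, p0) → 60.5170
  f15: (p2, p7, p13) → 40.6929
  f16: (p2, p4, p13) → 6.1088
  f17: (p2, p11, p0) → 52.9965
  f18: (p2, p11, p5) → 19.6858
  f19: (p10, p3, p1) → 14.3206
  f20: (p10, p3, p5) → 35.4348
  f21: (p10, p4, p1) → 17.8131
  f22: (p10, p4, p5) → 20.4541
Σ area = 606.717

Check V−E+F: 13 − 33 + 22 = 2.


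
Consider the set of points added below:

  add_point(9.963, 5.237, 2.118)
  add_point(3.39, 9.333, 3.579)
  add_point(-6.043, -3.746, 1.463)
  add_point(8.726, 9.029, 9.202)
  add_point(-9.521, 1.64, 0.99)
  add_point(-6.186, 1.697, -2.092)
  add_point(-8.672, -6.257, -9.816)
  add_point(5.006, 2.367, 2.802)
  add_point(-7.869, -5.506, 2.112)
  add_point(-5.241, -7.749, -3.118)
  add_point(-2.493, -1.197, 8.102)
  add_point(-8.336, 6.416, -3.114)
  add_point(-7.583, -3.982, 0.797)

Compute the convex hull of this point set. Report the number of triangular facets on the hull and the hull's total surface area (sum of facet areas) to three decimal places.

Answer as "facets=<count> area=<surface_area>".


Points on the hull: [0, 1, 3, 4, 6, 8, 9, 10, 11] (9 of 13).

Per-facet area ½‖(b−a)×(c−a)‖:
  f1: (p6, p9, p0) → 71.6610
  f2: (p10, p9, p0) → 101.1125
  f3: (p11, p6, p4) → 42.7958
  f4: (p11, p6, p0) → 136.0901
  f5: (p8, p10, p4) → 33.0072
  f6: (p8, p10, p9) → 25.2641
  f7: (p8, p6, p4) → 44.1930
  f8: (p8, p6, p9) → 21.2065
  f9: (p1, p11, p0) → 46.8736
  f10: (p3, p10, p0) → 59.6687
  f11: (p3, p1, p0) → 27.1503
  f12: (p3, p10, p4) → 73.6518
  f13: (p3, p11, p4) → 67.3457
  f14: (p3, p1, p11) → 20.1197
Σ area = 770.140

Euler characteristic 9−21+14 = 2 ✓

facets=14 area=770.140


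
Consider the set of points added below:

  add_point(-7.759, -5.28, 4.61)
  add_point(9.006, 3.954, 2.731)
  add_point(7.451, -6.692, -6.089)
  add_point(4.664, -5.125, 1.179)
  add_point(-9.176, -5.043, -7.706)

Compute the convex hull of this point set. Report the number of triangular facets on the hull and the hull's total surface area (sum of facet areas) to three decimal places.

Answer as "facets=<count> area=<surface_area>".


facets=6 area=479.425

Extreme-point indices: [0, 1, 2, 3, 4] — 5 of 5 on the boundary.

Triangle areas on the boundary:
  f1: (p2, p1, p4) → 116.2228
  f2: (p0, p1, p4) → 119.2300
  f3: (p0, p2, p4) → 101.7356
  f4: (p3, p2, p1) → 39.8673
  f5: (p3, p0, p1) → 60.6699
  f6: (p3, p0, p2) → 41.6992
Σ area = 479.425

Check V−E+F: 5 − 9 + 6 = 2.


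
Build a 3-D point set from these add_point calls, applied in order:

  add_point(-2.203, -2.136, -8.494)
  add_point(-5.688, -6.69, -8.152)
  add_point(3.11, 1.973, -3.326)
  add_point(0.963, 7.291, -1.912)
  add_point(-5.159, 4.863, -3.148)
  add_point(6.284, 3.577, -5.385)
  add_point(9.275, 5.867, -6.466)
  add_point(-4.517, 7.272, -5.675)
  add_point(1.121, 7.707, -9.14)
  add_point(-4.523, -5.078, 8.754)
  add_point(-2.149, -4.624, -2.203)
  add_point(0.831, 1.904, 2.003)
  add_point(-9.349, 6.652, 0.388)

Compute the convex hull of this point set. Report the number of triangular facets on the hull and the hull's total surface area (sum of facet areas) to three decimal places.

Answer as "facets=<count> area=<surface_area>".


facets=16 area=680.926

10 of the 13 inputs are extreme points: [0, 1, 3, 6, 7, 8, 9, 10, 11, 12].

Area of each hull facet:
  f1: (p9, p1, p12) → 112.3361
  f2: (p3, p9, p12) → 79.5860
  f3: (p3, p8, p6) → 30.3548
  f4: (p10, p1, p6) → 55.1180
  f5: (p10, p9, p6) → 81.2376
  f6: (p10, p9, p1) → 29.3738
  f7: (p7, p1, p12) → 55.3306
  f8: (p7, p8, p1) → 47.1361
  f9: (p7, p3, p12) → 25.7862
  f10: (p7, p3, p8) → 20.1522
  f11: (p0, p1, p6) → 14.6509
  f12: (p0, p8, p6) → 45.5324
  f13: (p0, p8, p1) → 9.6012
  f14: (p11, p9, p6) → 25.5363
  f15: (p11, p3, p6) → 31.4184
  f16: (p11, p3, p9) → 17.7760
Σ area = 680.926

Euler: V−E+F = 10−24+16 = 2.


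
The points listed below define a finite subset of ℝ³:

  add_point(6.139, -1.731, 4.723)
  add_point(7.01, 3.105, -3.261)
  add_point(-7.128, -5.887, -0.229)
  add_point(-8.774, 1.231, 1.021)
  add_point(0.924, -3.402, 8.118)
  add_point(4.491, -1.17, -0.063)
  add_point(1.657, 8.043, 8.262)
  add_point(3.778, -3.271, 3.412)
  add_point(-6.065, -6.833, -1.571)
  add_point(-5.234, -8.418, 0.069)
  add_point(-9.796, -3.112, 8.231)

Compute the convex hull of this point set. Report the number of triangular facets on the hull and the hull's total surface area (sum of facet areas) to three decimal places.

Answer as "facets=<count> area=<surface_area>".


Extreme-point indices: [0, 1, 2, 3, 4, 5, 6, 7, 8, 9, 10] — 11 of 11 on the boundary.

Facet areas (half cross-product norm):
  f1: (p3, p6, p10) → 60.7953
  f2: (p3, p6, p1) → 93.3184
  f3: (p4, p9, p10) → 51.6126
  f4: (p4, p6, p10) → 61.4601
  f5: (p8, p9, p1) → 19.6690
  f6: (p8, p3, p1) → 70.5858
  f7: (p0, p6, p1) → 52.5221
  f8: (p0, p4, p6) → 35.2019
  f9: (p2, p3, p10) → 29.7518
  f10: (p2, p8, p3) → 5.1706
  f11: (p2, p9, p10) → 13.9614
  f12: (p2, p8, p9) → 2.3723
  f13: (p5, p9, p1) → 22.3706
  f14: (p5, p0, p1) → 13.4179
  f15: (p7, p4, p9) → 29.5362
  f16: (p7, p0, p4) → 8.5488
  f17: (p7, p5, p9) → 22.3002
  f18: (p7, p5, p0) → 6.4060
Σ area = 599.001

Euler characteristic 11−27+18 = 2 ✓

facets=18 area=599.001


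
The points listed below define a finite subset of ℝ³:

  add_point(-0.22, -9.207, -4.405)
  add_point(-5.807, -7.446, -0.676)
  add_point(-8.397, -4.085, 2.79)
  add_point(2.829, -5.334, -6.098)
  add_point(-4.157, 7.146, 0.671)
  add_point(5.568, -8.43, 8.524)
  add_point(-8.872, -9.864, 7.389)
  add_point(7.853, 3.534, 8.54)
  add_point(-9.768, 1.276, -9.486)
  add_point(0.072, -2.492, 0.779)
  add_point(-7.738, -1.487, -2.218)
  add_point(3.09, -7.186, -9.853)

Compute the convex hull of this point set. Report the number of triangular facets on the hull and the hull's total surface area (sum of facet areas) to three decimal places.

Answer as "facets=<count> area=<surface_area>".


facets=14 area=984.374

Extreme-point indices: [0, 1, 2, 4, 5, 6, 7, 8, 11] — 9 of 12 on the boundary.

Facet areas (half cross-product norm):
  f1: (p5, p6, p7) → 85.0206
  f2: (p5, p11, p7) → 113.0970
  f3: (p4, p6, p7) → 136.8077
  f4: (p4, p11, p8) → 99.6719
  f5: (p4, p11, p7) → 139.3580
  f6: (p0, p11, p8) → 49.6187
  f7: (p0, p5, p6) → 90.5062
  f8: (p0, p5, p11) → 40.4036
  f9: (p2, p6, p8) → 24.4921
  f10: (p2, p4, p8) → 71.5526
  f11: (p2, p4, p6) → 23.7814
  f12: (p1, p6, p8) → 42.4214
  f13: (p1, p0, p8) → 45.1280
  f14: (p1, p0, p6) → 22.5142
Σ area = 984.374

Check V−E+F: 9 − 21 + 14 = 2.


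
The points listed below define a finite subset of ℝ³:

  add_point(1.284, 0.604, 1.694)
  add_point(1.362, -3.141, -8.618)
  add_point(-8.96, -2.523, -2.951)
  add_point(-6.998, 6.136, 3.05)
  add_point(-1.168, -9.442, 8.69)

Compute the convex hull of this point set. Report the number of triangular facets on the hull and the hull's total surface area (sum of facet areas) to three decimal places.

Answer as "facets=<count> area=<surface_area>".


Hull vertices (5/5): indices [0, 1, 2, 3, 4].

Area of each hull facet:
  f1: (p3, p1, p2) → 62.4546
  f2: (p4, p1, p2) → 91.6363
  f3: (p4, p3, p2) → 82.7582
  f4: (p0, p3, p1) → 52.2299
  f5: (p0, p4, p1) → 66.2532
  f6: (p0, p4, p3) → 61.4090
Σ area = 416.741

Euler characteristic 5−9+6 = 2 ✓

facets=6 area=416.741


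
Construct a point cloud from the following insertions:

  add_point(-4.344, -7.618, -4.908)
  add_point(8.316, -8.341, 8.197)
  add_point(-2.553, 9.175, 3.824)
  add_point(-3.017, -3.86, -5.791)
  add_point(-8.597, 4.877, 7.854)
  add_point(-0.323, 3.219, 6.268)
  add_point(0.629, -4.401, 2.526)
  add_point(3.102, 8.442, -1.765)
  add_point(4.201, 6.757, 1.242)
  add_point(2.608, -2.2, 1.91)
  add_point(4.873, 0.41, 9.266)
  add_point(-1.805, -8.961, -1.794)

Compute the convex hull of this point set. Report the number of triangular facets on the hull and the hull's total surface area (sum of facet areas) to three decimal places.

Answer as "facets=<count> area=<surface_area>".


Points on the hull: [0, 1, 2, 3, 4, 7, 8, 10, 11] (9 of 12).

Per-facet area ½‖(b−a)×(c−a)‖:
  f1: (p3, p2, p4) → 67.6453
  f2: (p7, p3, p1) → 128.0411
  f3: (p7, p3, p2) → 57.1386
  f4: (p10, p1, p4) → 52.8439
  f5: (p10, p2, p4) → 53.1396
  f6: (p11, p1, p4) → 128.1612
  f7: (p11, p3, p1) → 40.0094
  f8: (p8, p7, p2) → 13.6650
  f9: (p8, p10, p2) → 39.0831
  f10: (p8, p7, p1) → 17.6780
  f11: (p8, p10, p1) → 41.7971
  f12: (p0, p3, p4) → 34.3301
  f13: (p0, p11, p4) → 38.4114
  f14: (p0, p11, p3) → 8.3585
Σ area = 720.302

Euler characteristic 9−21+14 = 2 ✓

facets=14 area=720.302


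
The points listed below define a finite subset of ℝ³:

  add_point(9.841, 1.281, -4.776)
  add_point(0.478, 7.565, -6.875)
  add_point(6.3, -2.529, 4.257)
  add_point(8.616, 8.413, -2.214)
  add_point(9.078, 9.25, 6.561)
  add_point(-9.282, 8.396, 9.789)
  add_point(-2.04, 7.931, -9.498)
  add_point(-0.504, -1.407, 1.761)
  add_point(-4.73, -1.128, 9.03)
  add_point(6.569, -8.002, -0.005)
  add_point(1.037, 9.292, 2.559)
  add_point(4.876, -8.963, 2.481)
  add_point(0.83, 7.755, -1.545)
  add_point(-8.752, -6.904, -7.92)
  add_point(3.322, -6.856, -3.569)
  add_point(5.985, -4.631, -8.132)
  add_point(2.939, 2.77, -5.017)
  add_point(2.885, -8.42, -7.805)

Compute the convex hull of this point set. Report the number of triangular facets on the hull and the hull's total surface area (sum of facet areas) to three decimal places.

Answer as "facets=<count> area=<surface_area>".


facets=22 area=1288.681

Hull vertices (13/18): indices [0, 2, 3, 4, 5, 6, 8, 9, 10, 11, 13, 15, 17].

Facet areas (half cross-product norm):
  f1: (p13, p6, p5) → 164.6508
  f2: (p17, p13, p11) → 60.2599
  f3: (p17, p13, p6) → 91.9051
  f4: (p8, p4, p5) → 90.7426
  f5: (p8, p13, p5) → 93.9021
  f6: (p8, p13, p11) → 114.4236
  f7: (p2, p8, p11) → 41.2799
  f8: (p2, p8, p4) → 74.5153
  f9: (p10, p6, p5) → 74.2690
  f10: (p10, p4, p5) → 49.8900
  f11: (p3, p6, p0) → 49.3710
  f12: (p3, p4, p0) → 30.8785
  f13: (p3, p10, p6) → 53.4707
  f14: (p3, p10, p4) → 34.5708
  f15: (p9, p17, p11) → 12.0521
  f16: (p9, p2, p11) → 10.5703
  f17: (p9, p4, p0) → 75.4030
  f18: (p9, p2, p4) → 21.8287
  f19: (p15, p9, p0) → 34.1222
  f20: (p15, p9, p17) → 20.5322
  f21: (p15, p6, p0) → 55.1958
  f22: (p15, p17, p6) → 34.8477
Σ area = 1288.681

Euler: V−E+F = 13−33+22 = 2.
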